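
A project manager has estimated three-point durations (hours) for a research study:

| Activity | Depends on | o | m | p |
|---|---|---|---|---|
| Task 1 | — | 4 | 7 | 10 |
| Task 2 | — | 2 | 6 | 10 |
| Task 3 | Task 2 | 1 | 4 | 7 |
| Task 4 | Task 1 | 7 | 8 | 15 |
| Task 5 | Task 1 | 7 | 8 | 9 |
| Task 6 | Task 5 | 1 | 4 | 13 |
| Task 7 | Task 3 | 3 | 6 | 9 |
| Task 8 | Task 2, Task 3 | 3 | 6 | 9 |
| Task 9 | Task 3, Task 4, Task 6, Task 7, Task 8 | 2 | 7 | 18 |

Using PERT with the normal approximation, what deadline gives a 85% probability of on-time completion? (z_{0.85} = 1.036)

te_Task 1 = (4 + 4·7 + 10)/6 = 42/6 = 7; σ²_Task 1 = ((10−4)/6)² = 1.000
te_Task 2 = (2 + 4·6 + 10)/6 = 36/6 = 6; σ²_Task 2 = ((10−2)/6)² = 1.778
te_Task 3 = (1 + 4·4 + 7)/6 = 24/6 = 4; σ²_Task 3 = ((7−1)/6)² = 1.000
te_Task 4 = (7 + 4·8 + 15)/6 = 54/6 = 9; σ²_Task 4 = ((15−7)/6)² = 1.778
te_Task 5 = (7 + 4·8 + 9)/6 = 48/6 = 8; σ²_Task 5 = ((9−7)/6)² = 0.111
te_Task 6 = (1 + 4·4 + 13)/6 = 30/6 = 5; σ²_Task 6 = ((13−1)/6)² = 4.000
te_Task 7 = (3 + 4·6 + 9)/6 = 36/6 = 6; σ²_Task 7 = ((9−3)/6)² = 1.000
te_Task 8 = (3 + 4·6 + 9)/6 = 36/6 = 6; σ²_Task 8 = ((9−3)/6)² = 1.000
te_Task 9 = (2 + 4·7 + 18)/6 = 48/6 = 8; σ²_Task 9 = ((18−2)/6)² = 7.111

Forward pass:
ES_Task 1 = 0; EF_Task 1 = 7
ES_Task 2 = 0; EF_Task 2 = 6
ES_Task 3 = 6; EF_Task 3 = 6+4 = 10
ES_Task 4 = 7; EF_Task 4 = 7+9 = 16
ES_Task 5 = 7; EF_Task 5 = 7+8 = 15
ES_Task 6 = 15; EF_Task 6 = 15+5 = 20
ES_Task 7 = 10; EF_Task 7 = 10+6 = 16
ES_Task 8 = max(EF_Task 2=6, EF_Task 3=10) = 10; EF_Task 8 = 10+6 = 16
ES_Task 9 = max(EF_Task 3=10, EF_Task 4=16, EF_Task 6=20, EF_Task 7=16, EF_Task 8=16) = 20; EF_Task 9 = 20+8 = 28
Expected project duration μ = 28 hours. Critical path: Task 1 → Task 5 → Task 6 → Task 9.

Variance along critical path = 1.000 + 0.111 + 4.000 + 7.111 = 12.222; σ = 3.496 hours.
D = μ + z·σ = 28 + 1.036·3.496 = 31.6 hours

31.6 hours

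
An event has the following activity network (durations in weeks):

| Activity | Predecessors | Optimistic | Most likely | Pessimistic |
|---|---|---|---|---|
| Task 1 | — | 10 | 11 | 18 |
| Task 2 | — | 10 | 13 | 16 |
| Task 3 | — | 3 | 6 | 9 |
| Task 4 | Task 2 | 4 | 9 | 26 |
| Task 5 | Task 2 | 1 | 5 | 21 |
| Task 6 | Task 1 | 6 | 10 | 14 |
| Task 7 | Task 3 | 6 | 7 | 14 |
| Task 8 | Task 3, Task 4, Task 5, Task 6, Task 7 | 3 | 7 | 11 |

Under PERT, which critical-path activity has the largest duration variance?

Task 4

te_Task 1 = (10 + 4·11 + 18)/6 = 72/6 = 12; σ²_Task 1 = ((18−10)/6)² = 1.778
te_Task 2 = (10 + 4·13 + 16)/6 = 78/6 = 13; σ²_Task 2 = ((16−10)/6)² = 1.000
te_Task 3 = (3 + 4·6 + 9)/6 = 36/6 = 6; σ²_Task 3 = ((9−3)/6)² = 1.000
te_Task 4 = (4 + 4·9 + 26)/6 = 66/6 = 11; σ²_Task 4 = ((26−4)/6)² = 13.444
te_Task 5 = (1 + 4·5 + 21)/6 = 42/6 = 7; σ²_Task 5 = ((21−1)/6)² = 11.111
te_Task 6 = (6 + 4·10 + 14)/6 = 60/6 = 10; σ²_Task 6 = ((14−6)/6)² = 1.778
te_Task 7 = (6 + 4·7 + 14)/6 = 48/6 = 8; σ²_Task 7 = ((14−6)/6)² = 1.778
te_Task 8 = (3 + 4·7 + 11)/6 = 42/6 = 7; σ²_Task 8 = ((11−3)/6)² = 1.778

Forward pass:
ES_Task 1 = 0; EF_Task 1 = 12
ES_Task 2 = 0; EF_Task 2 = 13
ES_Task 3 = 0; EF_Task 3 = 6
ES_Task 4 = 13; EF_Task 4 = 13+11 = 24
ES_Task 5 = 13; EF_Task 5 = 13+7 = 20
ES_Task 6 = 12; EF_Task 6 = 12+10 = 22
ES_Task 7 = 6; EF_Task 7 = 6+8 = 14
ES_Task 8 = max(EF_Task 3=6, EF_Task 4=24, EF_Task 5=20, EF_Task 6=22, EF_Task 7=14) = 24; EF_Task 8 = 24+7 = 31
Expected project duration μ = 31 weeks. Critical path: Task 2 → Task 4 → Task 8.

Variances on critical path: σ²_Task 2=1.000, σ²_Task 4=13.444, σ²_Task 8=1.778.
Largest is σ²_Task 4 = 13.444.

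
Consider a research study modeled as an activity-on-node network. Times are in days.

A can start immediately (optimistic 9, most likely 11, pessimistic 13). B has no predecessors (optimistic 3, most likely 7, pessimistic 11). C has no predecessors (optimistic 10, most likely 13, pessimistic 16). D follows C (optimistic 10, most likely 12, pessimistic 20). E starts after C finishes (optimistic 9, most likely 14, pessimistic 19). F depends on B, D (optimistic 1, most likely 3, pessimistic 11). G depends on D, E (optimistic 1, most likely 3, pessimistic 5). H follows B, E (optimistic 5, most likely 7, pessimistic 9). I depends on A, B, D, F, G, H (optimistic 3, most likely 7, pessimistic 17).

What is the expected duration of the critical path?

42 days

te_A = (9 + 4·11 + 13)/6 = 66/6 = 11
te_B = (3 + 4·7 + 11)/6 = 42/6 = 7
te_C = (10 + 4·13 + 16)/6 = 78/6 = 13
te_D = (10 + 4·12 + 20)/6 = 78/6 = 13
te_E = (9 + 4·14 + 19)/6 = 84/6 = 14
te_F = (1 + 4·3 + 11)/6 = 24/6 = 4
te_G = (1 + 4·3 + 5)/6 = 18/6 = 3
te_H = (5 + 4·7 + 9)/6 = 42/6 = 7
te_I = (3 + 4·7 + 17)/6 = 48/6 = 8

Forward pass:
ES_A = 0; EF_A = 11
ES_B = 0; EF_B = 7
ES_C = 0; EF_C = 13
ES_D = 13; EF_D = 13+13 = 26
ES_E = 13; EF_E = 13+14 = 27
ES_F = max(EF_B=7, EF_D=26) = 26; EF_F = 26+4 = 30
ES_G = max(EF_D=26, EF_E=27) = 27; EF_G = 27+3 = 30
ES_H = max(EF_B=7, EF_E=27) = 27; EF_H = 27+7 = 34
ES_I = max(EF_A=11, EF_B=7, EF_D=26, EF_F=30, EF_G=30, EF_H=34) = 34; EF_I = 34+8 = 42
Expected project duration μ = 42 days. Critical path: C → E → H → I.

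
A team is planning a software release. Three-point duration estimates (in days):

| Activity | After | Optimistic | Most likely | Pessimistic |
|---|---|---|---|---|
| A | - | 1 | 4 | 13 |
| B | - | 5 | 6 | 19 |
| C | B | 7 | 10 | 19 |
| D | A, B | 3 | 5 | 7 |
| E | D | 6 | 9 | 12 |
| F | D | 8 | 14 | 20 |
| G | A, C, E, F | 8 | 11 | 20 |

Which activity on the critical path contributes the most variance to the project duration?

B

te_A = (1 + 4·4 + 13)/6 = 30/6 = 5; σ²_A = ((13−1)/6)² = 4.000
te_B = (5 + 4·6 + 19)/6 = 48/6 = 8; σ²_B = ((19−5)/6)² = 5.444
te_C = (7 + 4·10 + 19)/6 = 66/6 = 11; σ²_C = ((19−7)/6)² = 4.000
te_D = (3 + 4·5 + 7)/6 = 30/6 = 5; σ²_D = ((7−3)/6)² = 0.444
te_E = (6 + 4·9 + 12)/6 = 54/6 = 9; σ²_E = ((12−6)/6)² = 1.000
te_F = (8 + 4·14 + 20)/6 = 84/6 = 14; σ²_F = ((20−8)/6)² = 4.000
te_G = (8 + 4·11 + 20)/6 = 72/6 = 12; σ²_G = ((20−8)/6)² = 4.000

Forward pass:
ES_A = 0; EF_A = 5
ES_B = 0; EF_B = 8
ES_C = 8; EF_C = 8+11 = 19
ES_D = max(EF_A=5, EF_B=8) = 8; EF_D = 8+5 = 13
ES_E = 13; EF_E = 13+9 = 22
ES_F = 13; EF_F = 13+14 = 27
ES_G = max(EF_A=5, EF_C=19, EF_E=22, EF_F=27) = 27; EF_G = 27+12 = 39
Expected project duration μ = 39 days. Critical path: B → D → F → G.

Variances on critical path: σ²_B=5.444, σ²_D=0.444, σ²_F=4.000, σ²_G=4.000.
Largest is σ²_B = 5.444.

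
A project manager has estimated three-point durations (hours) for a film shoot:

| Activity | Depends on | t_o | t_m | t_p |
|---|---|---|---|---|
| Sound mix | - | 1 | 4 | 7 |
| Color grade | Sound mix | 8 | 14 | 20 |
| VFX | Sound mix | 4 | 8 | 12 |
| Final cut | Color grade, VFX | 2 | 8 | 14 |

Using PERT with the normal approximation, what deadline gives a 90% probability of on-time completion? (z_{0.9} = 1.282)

29.8 hours

te_Sound mix = (1 + 4·4 + 7)/6 = 24/6 = 4; σ²_Sound mix = ((7−1)/6)² = 1.000
te_Color grade = (8 + 4·14 + 20)/6 = 84/6 = 14; σ²_Color grade = ((20−8)/6)² = 4.000
te_VFX = (4 + 4·8 + 12)/6 = 48/6 = 8; σ²_VFX = ((12−4)/6)² = 1.778
te_Final cut = (2 + 4·8 + 14)/6 = 48/6 = 8; σ²_Final cut = ((14−2)/6)² = 4.000

Forward pass:
ES_Sound mix = 0; EF_Sound mix = 4
ES_Color grade = 4; EF_Color grade = 4+14 = 18
ES_VFX = 4; EF_VFX = 4+8 = 12
ES_Final cut = max(EF_Color grade=18, EF_VFX=12) = 18; EF_Final cut = 18+8 = 26
Expected project duration μ = 26 hours. Critical path: Sound mix → Color grade → Final cut.

Variance along critical path = 1.000 + 4.000 + 4.000 = 9.000; σ = 3.000 hours.
D = μ + z·σ = 26 + 1.282·3.000 = 29.8 hours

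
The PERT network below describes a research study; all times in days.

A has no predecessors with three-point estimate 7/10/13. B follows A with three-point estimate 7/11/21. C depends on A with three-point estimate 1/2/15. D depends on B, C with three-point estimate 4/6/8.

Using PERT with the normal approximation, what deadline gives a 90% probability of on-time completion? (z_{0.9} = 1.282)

te_A = (7 + 4·10 + 13)/6 = 60/6 = 10; σ²_A = ((13−7)/6)² = 1.000
te_B = (7 + 4·11 + 21)/6 = 72/6 = 12; σ²_B = ((21−7)/6)² = 5.444
te_C = (1 + 4·2 + 15)/6 = 24/6 = 4; σ²_C = ((15−1)/6)² = 5.444
te_D = (4 + 4·6 + 8)/6 = 36/6 = 6; σ²_D = ((8−4)/6)² = 0.444

Forward pass:
ES_A = 0; EF_A = 10
ES_B = 10; EF_B = 10+12 = 22
ES_C = 10; EF_C = 10+4 = 14
ES_D = max(EF_B=22, EF_C=14) = 22; EF_D = 22+6 = 28
Expected project duration μ = 28 days. Critical path: A → B → D.

Variance along critical path = 1.000 + 5.444 + 0.444 = 6.889; σ = 2.625 days.
D = μ + z·σ = 28 + 1.282·2.625 = 31.4 days

31.4 days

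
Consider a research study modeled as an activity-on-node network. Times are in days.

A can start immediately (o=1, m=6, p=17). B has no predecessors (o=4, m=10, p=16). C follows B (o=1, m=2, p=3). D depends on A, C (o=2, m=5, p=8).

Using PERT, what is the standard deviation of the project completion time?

te_A = (1 + 4·6 + 17)/6 = 42/6 = 7; σ²_A = ((17−1)/6)² = 7.111
te_B = (4 + 4·10 + 16)/6 = 60/6 = 10; σ²_B = ((16−4)/6)² = 4.000
te_C = (1 + 4·2 + 3)/6 = 12/6 = 2; σ²_C = ((3−1)/6)² = 0.111
te_D = (2 + 4·5 + 8)/6 = 30/6 = 5; σ²_D = ((8−2)/6)² = 1.000

Forward pass:
ES_A = 0; EF_A = 7
ES_B = 0; EF_B = 10
ES_C = 10; EF_C = 10+2 = 12
ES_D = max(EF_A=7, EF_C=12) = 12; EF_D = 12+5 = 17
Expected project duration μ = 17 days. Critical path: B → C → D.

Variance along critical path = 4.000 + 0.111 + 1.000 = 5.111
σ = √5.111 = 2.261 days

2.26 days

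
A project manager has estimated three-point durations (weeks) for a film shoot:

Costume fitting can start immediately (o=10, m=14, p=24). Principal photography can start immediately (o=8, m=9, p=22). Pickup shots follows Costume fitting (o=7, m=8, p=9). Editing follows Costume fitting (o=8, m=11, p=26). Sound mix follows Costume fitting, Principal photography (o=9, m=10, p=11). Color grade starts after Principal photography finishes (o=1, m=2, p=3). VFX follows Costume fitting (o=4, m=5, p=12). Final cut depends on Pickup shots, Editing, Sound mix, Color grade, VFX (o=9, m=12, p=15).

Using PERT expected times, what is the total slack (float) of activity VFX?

te_Costume fitting = (10 + 4·14 + 24)/6 = 90/6 = 15
te_Principal photography = (8 + 4·9 + 22)/6 = 66/6 = 11
te_Pickup shots = (7 + 4·8 + 9)/6 = 48/6 = 8
te_Editing = (8 + 4·11 + 26)/6 = 78/6 = 13
te_Sound mix = (9 + 4·10 + 11)/6 = 60/6 = 10
te_Color grade = (1 + 4·2 + 3)/6 = 12/6 = 2
te_VFX = (4 + 4·5 + 12)/6 = 36/6 = 6
te_Final cut = (9 + 4·12 + 15)/6 = 72/6 = 12

Forward pass:
ES_Costume fitting = 0; EF_Costume fitting = 15
ES_Principal photography = 0; EF_Principal photography = 11
ES_Pickup shots = 15; EF_Pickup shots = 15+8 = 23
ES_Editing = 15; EF_Editing = 15+13 = 28
ES_Sound mix = max(EF_Costume fitting=15, EF_Principal photography=11) = 15; EF_Sound mix = 15+10 = 25
ES_Color grade = 11; EF_Color grade = 11+2 = 13
ES_VFX = 15; EF_VFX = 15+6 = 21
ES_Final cut = max(EF_Pickup shots=23, EF_Editing=28, EF_Sound mix=25, EF_Color grade=13, EF_VFX=21) = 28; EF_Final cut = 28+12 = 40
Expected project duration μ = 40 weeks. Critical path: Costume fitting → Editing → Final cut.

Backward pass:
LF_Final cut = 40; LS_Final cut = 40−12 = 28
LF_VFX = LS_Final cut = 28; LS_VFX = 28−6 = 22
LF_Color grade = LS_Final cut = 28; LS_Color grade = 28−2 = 26
LF_Sound mix = LS_Final cut = 28; LS_Sound mix = 28−10 = 18
LF_Editing = LS_Final cut = 28; LS_Editing = 28−13 = 15
LF_Pickup shots = LS_Final cut = 28; LS_Pickup shots = 28−8 = 20
LF_Principal photography = min(LS_Sound mix=18, LS_Color grade=26) = 18; LS_Principal photography = 18−11 = 7
LF_Costume fitting = min(LS_Pickup shots=20, LS_Editing=15, LS_Sound mix=18, LS_VFX=22) = 15; LS_Costume fitting = 15−15 = 0
Slack_VFX = LS_VFX − ES_VFX = 22 − 15 = 7

7 weeks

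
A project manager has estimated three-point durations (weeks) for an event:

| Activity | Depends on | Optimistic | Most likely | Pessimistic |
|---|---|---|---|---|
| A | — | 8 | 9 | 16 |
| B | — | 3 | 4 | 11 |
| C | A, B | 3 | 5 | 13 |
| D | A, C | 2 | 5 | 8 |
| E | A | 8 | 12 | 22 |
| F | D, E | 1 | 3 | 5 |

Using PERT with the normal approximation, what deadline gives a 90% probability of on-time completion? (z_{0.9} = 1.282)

29.5 weeks

te_A = (8 + 4·9 + 16)/6 = 60/6 = 10; σ²_A = ((16−8)/6)² = 1.778
te_B = (3 + 4·4 + 11)/6 = 30/6 = 5; σ²_B = ((11−3)/6)² = 1.778
te_C = (3 + 4·5 + 13)/6 = 36/6 = 6; σ²_C = ((13−3)/6)² = 2.778
te_D = (2 + 4·5 + 8)/6 = 30/6 = 5; σ²_D = ((8−2)/6)² = 1.000
te_E = (8 + 4·12 + 22)/6 = 78/6 = 13; σ²_E = ((22−8)/6)² = 5.444
te_F = (1 + 4·3 + 5)/6 = 18/6 = 3; σ²_F = ((5−1)/6)² = 0.444

Forward pass:
ES_A = 0; EF_A = 10
ES_B = 0; EF_B = 5
ES_C = max(EF_A=10, EF_B=5) = 10; EF_C = 10+6 = 16
ES_D = max(EF_A=10, EF_C=16) = 16; EF_D = 16+5 = 21
ES_E = 10; EF_E = 10+13 = 23
ES_F = max(EF_D=21, EF_E=23) = 23; EF_F = 23+3 = 26
Expected project duration μ = 26 weeks. Critical path: A → E → F.

Variance along critical path = 1.778 + 5.444 + 0.444 = 7.667; σ = 2.769 weeks.
D = μ + z·σ = 26 + 1.282·2.769 = 29.5 weeks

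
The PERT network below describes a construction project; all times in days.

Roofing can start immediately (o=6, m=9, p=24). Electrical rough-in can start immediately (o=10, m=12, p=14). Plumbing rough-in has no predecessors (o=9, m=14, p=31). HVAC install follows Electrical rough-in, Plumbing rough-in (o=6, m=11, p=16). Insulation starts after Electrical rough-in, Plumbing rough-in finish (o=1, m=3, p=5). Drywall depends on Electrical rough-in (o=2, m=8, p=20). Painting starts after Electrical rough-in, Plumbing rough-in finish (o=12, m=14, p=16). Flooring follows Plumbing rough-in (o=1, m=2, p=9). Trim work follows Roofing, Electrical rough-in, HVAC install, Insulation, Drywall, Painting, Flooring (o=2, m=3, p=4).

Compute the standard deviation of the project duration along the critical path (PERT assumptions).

te_Roofing = (6 + 4·9 + 24)/6 = 66/6 = 11; σ²_Roofing = ((24−6)/6)² = 9.000
te_Electrical rough-in = (10 + 4·12 + 14)/6 = 72/6 = 12; σ²_Electrical rough-in = ((14−10)/6)² = 0.444
te_Plumbing rough-in = (9 + 4·14 + 31)/6 = 96/6 = 16; σ²_Plumbing rough-in = ((31−9)/6)² = 13.444
te_HVAC install = (6 + 4·11 + 16)/6 = 66/6 = 11; σ²_HVAC install = ((16−6)/6)² = 2.778
te_Insulation = (1 + 4·3 + 5)/6 = 18/6 = 3; σ²_Insulation = ((5−1)/6)² = 0.444
te_Drywall = (2 + 4·8 + 20)/6 = 54/6 = 9; σ²_Drywall = ((20−2)/6)² = 9.000
te_Painting = (12 + 4·14 + 16)/6 = 84/6 = 14; σ²_Painting = ((16−12)/6)² = 0.444
te_Flooring = (1 + 4·2 + 9)/6 = 18/6 = 3; σ²_Flooring = ((9−1)/6)² = 1.778
te_Trim work = (2 + 4·3 + 4)/6 = 18/6 = 3; σ²_Trim work = ((4−2)/6)² = 0.111

Forward pass:
ES_Roofing = 0; EF_Roofing = 11
ES_Electrical rough-in = 0; EF_Electrical rough-in = 12
ES_Plumbing rough-in = 0; EF_Plumbing rough-in = 16
ES_HVAC install = max(EF_Electrical rough-in=12, EF_Plumbing rough-in=16) = 16; EF_HVAC install = 16+11 = 27
ES_Insulation = max(EF_Electrical rough-in=12, EF_Plumbing rough-in=16) = 16; EF_Insulation = 16+3 = 19
ES_Drywall = 12; EF_Drywall = 12+9 = 21
ES_Painting = max(EF_Electrical rough-in=12, EF_Plumbing rough-in=16) = 16; EF_Painting = 16+14 = 30
ES_Flooring = 16; EF_Flooring = 16+3 = 19
ES_Trim work = max(EF_Roofing=11, EF_Electrical rough-in=12, EF_HVAC install=27, EF_Insulation=19, EF_Drywall=21, EF_Painting=30, EF_Flooring=19) = 30; EF_Trim work = 30+3 = 33
Expected project duration μ = 33 days. Critical path: Plumbing rough-in → Painting → Trim work.

Variance along critical path = 13.444 + 0.444 + 0.111 = 14.000
σ = √14.000 = 3.742 days

3.74 days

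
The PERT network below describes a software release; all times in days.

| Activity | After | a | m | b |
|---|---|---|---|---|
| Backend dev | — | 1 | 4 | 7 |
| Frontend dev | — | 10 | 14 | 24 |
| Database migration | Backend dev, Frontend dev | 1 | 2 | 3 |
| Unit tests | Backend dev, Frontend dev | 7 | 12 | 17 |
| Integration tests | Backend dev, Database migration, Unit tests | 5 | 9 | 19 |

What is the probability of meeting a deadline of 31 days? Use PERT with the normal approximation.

0.052

te_Backend dev = (1 + 4·4 + 7)/6 = 24/6 = 4; σ²_Backend dev = ((7−1)/6)² = 1.000
te_Frontend dev = (10 + 4·14 + 24)/6 = 90/6 = 15; σ²_Frontend dev = ((24−10)/6)² = 5.444
te_Database migration = (1 + 4·2 + 3)/6 = 12/6 = 2; σ²_Database migration = ((3−1)/6)² = 0.111
te_Unit tests = (7 + 4·12 + 17)/6 = 72/6 = 12; σ²_Unit tests = ((17−7)/6)² = 2.778
te_Integration tests = (5 + 4·9 + 19)/6 = 60/6 = 10; σ²_Integration tests = ((19−5)/6)² = 5.444

Forward pass:
ES_Backend dev = 0; EF_Backend dev = 4
ES_Frontend dev = 0; EF_Frontend dev = 15
ES_Database migration = max(EF_Backend dev=4, EF_Frontend dev=15) = 15; EF_Database migration = 15+2 = 17
ES_Unit tests = max(EF_Backend dev=4, EF_Frontend dev=15) = 15; EF_Unit tests = 15+12 = 27
ES_Integration tests = max(EF_Backend dev=4, EF_Database migration=17, EF_Unit tests=27) = 27; EF_Integration tests = 27+10 = 37
Expected project duration μ = 37 days. Critical path: Frontend dev → Unit tests → Integration tests.

Variance along critical path = 5.444 + 2.778 + 5.444 = 13.667; σ = √13.667 = 3.697 days.
Z = (31 − 37) / 3.697 = -1.623
P(T ≤ 31) = Φ(-1.623) ≈ 0.052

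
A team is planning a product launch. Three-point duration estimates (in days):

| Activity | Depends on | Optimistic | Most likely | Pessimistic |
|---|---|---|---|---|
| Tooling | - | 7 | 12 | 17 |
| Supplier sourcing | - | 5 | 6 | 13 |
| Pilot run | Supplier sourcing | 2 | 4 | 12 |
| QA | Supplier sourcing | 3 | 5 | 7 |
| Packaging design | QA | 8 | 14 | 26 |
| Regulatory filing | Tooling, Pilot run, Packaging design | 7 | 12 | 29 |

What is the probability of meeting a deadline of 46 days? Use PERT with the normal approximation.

0.843

te_Tooling = (7 + 4·12 + 17)/6 = 72/6 = 12; σ²_Tooling = ((17−7)/6)² = 2.778
te_Supplier sourcing = (5 + 4·6 + 13)/6 = 42/6 = 7; σ²_Supplier sourcing = ((13−5)/6)² = 1.778
te_Pilot run = (2 + 4·4 + 12)/6 = 30/6 = 5; σ²_Pilot run = ((12−2)/6)² = 2.778
te_QA = (3 + 4·5 + 7)/6 = 30/6 = 5; σ²_QA = ((7−3)/6)² = 0.444
te_Packaging design = (8 + 4·14 + 26)/6 = 90/6 = 15; σ²_Packaging design = ((26−8)/6)² = 9.000
te_Regulatory filing = (7 + 4·12 + 29)/6 = 84/6 = 14; σ²_Regulatory filing = ((29−7)/6)² = 13.444

Forward pass:
ES_Tooling = 0; EF_Tooling = 12
ES_Supplier sourcing = 0; EF_Supplier sourcing = 7
ES_Pilot run = 7; EF_Pilot run = 7+5 = 12
ES_QA = 7; EF_QA = 7+5 = 12
ES_Packaging design = 12; EF_Packaging design = 12+15 = 27
ES_Regulatory filing = max(EF_Tooling=12, EF_Pilot run=12, EF_Packaging design=27) = 27; EF_Regulatory filing = 27+14 = 41
Expected project duration μ = 41 days. Critical path: Supplier sourcing → QA → Packaging design → Regulatory filing.

Variance along critical path = 1.778 + 0.444 + 9.000 + 13.444 = 24.667; σ = √24.667 = 4.967 days.
Z = (46 − 41) / 4.967 = 1.007
P(T ≤ 46) = Φ(1.007) ≈ 0.843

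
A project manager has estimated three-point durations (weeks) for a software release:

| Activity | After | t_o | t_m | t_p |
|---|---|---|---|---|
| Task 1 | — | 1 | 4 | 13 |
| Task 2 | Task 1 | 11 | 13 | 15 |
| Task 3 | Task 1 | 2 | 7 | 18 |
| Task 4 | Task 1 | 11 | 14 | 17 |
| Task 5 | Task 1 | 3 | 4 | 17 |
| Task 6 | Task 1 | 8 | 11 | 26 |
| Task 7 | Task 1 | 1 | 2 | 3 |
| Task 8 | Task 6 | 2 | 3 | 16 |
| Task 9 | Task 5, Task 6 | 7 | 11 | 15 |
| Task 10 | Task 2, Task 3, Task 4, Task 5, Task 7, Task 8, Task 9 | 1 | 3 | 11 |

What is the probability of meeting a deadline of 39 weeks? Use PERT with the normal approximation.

te_Task 1 = (1 + 4·4 + 13)/6 = 30/6 = 5; σ²_Task 1 = ((13−1)/6)² = 4.000
te_Task 2 = (11 + 4·13 + 15)/6 = 78/6 = 13; σ²_Task 2 = ((15−11)/6)² = 0.444
te_Task 3 = (2 + 4·7 + 18)/6 = 48/6 = 8; σ²_Task 3 = ((18−2)/6)² = 7.111
te_Task 4 = (11 + 4·14 + 17)/6 = 84/6 = 14; σ²_Task 4 = ((17−11)/6)² = 1.000
te_Task 5 = (3 + 4·4 + 17)/6 = 36/6 = 6; σ²_Task 5 = ((17−3)/6)² = 5.444
te_Task 6 = (8 + 4·11 + 26)/6 = 78/6 = 13; σ²_Task 6 = ((26−8)/6)² = 9.000
te_Task 7 = (1 + 4·2 + 3)/6 = 12/6 = 2; σ²_Task 7 = ((3−1)/6)² = 0.111
te_Task 8 = (2 + 4·3 + 16)/6 = 30/6 = 5; σ²_Task 8 = ((16−2)/6)² = 5.444
te_Task 9 = (7 + 4·11 + 15)/6 = 66/6 = 11; σ²_Task 9 = ((15−7)/6)² = 1.778
te_Task 10 = (1 + 4·3 + 11)/6 = 24/6 = 4; σ²_Task 10 = ((11−1)/6)² = 2.778

Forward pass:
ES_Task 1 = 0; EF_Task 1 = 5
ES_Task 2 = 5; EF_Task 2 = 5+13 = 18
ES_Task 3 = 5; EF_Task 3 = 5+8 = 13
ES_Task 4 = 5; EF_Task 4 = 5+14 = 19
ES_Task 5 = 5; EF_Task 5 = 5+6 = 11
ES_Task 6 = 5; EF_Task 6 = 5+13 = 18
ES_Task 7 = 5; EF_Task 7 = 5+2 = 7
ES_Task 8 = 18; EF_Task 8 = 18+5 = 23
ES_Task 9 = max(EF_Task 5=11, EF_Task 6=18) = 18; EF_Task 9 = 18+11 = 29
ES_Task 10 = max(EF_Task 2=18, EF_Task 3=13, EF_Task 4=19, EF_Task 5=11, EF_Task 7=7, EF_Task 8=23, EF_Task 9=29) = 29; EF_Task 10 = 29+4 = 33
Expected project duration μ = 33 weeks. Critical path: Task 1 → Task 6 → Task 9 → Task 10.

Variance along critical path = 4.000 + 9.000 + 1.778 + 2.778 = 17.556; σ = √17.556 = 4.190 weeks.
Z = (39 − 33) / 4.190 = 1.432
P(T ≤ 39) = Φ(1.432) ≈ 0.924

0.924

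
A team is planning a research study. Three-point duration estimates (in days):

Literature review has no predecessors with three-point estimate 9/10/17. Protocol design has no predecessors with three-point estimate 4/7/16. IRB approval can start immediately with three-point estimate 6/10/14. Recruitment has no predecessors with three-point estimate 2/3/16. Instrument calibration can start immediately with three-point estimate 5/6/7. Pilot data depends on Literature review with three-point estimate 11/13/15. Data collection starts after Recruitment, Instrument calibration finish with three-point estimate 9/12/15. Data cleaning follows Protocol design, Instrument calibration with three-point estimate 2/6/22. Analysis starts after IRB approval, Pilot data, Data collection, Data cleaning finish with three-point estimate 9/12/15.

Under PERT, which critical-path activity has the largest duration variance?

Literature review

te_Literature review = (9 + 4·10 + 17)/6 = 66/6 = 11; σ²_Literature review = ((17−9)/6)² = 1.778
te_Protocol design = (4 + 4·7 + 16)/6 = 48/6 = 8; σ²_Protocol design = ((16−4)/6)² = 4.000
te_IRB approval = (6 + 4·10 + 14)/6 = 60/6 = 10; σ²_IRB approval = ((14−6)/6)² = 1.778
te_Recruitment = (2 + 4·3 + 16)/6 = 30/6 = 5; σ²_Recruitment = ((16−2)/6)² = 5.444
te_Instrument calibration = (5 + 4·6 + 7)/6 = 36/6 = 6; σ²_Instrument calibration = ((7−5)/6)² = 0.111
te_Pilot data = (11 + 4·13 + 15)/6 = 78/6 = 13; σ²_Pilot data = ((15−11)/6)² = 0.444
te_Data collection = (9 + 4·12 + 15)/6 = 72/6 = 12; σ²_Data collection = ((15−9)/6)² = 1.000
te_Data cleaning = (2 + 4·6 + 22)/6 = 48/6 = 8; σ²_Data cleaning = ((22−2)/6)² = 11.111
te_Analysis = (9 + 4·12 + 15)/6 = 72/6 = 12; σ²_Analysis = ((15−9)/6)² = 1.000

Forward pass:
ES_Literature review = 0; EF_Literature review = 11
ES_Protocol design = 0; EF_Protocol design = 8
ES_IRB approval = 0; EF_IRB approval = 10
ES_Recruitment = 0; EF_Recruitment = 5
ES_Instrument calibration = 0; EF_Instrument calibration = 6
ES_Pilot data = 11; EF_Pilot data = 11+13 = 24
ES_Data collection = max(EF_Recruitment=5, EF_Instrument calibration=6) = 6; EF_Data collection = 6+12 = 18
ES_Data cleaning = max(EF_Protocol design=8, EF_Instrument calibration=6) = 8; EF_Data cleaning = 8+8 = 16
ES_Analysis = max(EF_IRB approval=10, EF_Pilot data=24, EF_Data collection=18, EF_Data cleaning=16) = 24; EF_Analysis = 24+12 = 36
Expected project duration μ = 36 days. Critical path: Literature review → Pilot data → Analysis.

Variances on critical path: σ²_Literature review=1.778, σ²_Pilot data=0.444, σ²_Analysis=1.000.
Largest is σ²_Literature review = 1.778.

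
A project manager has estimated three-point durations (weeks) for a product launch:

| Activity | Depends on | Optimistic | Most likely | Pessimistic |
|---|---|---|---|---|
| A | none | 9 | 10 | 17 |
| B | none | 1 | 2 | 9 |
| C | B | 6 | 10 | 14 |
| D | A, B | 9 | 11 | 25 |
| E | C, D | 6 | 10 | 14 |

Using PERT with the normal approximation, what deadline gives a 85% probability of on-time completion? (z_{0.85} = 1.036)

37.4 weeks

te_A = (9 + 4·10 + 17)/6 = 66/6 = 11; σ²_A = ((17−9)/6)² = 1.778
te_B = (1 + 4·2 + 9)/6 = 18/6 = 3; σ²_B = ((9−1)/6)² = 1.778
te_C = (6 + 4·10 + 14)/6 = 60/6 = 10; σ²_C = ((14−6)/6)² = 1.778
te_D = (9 + 4·11 + 25)/6 = 78/6 = 13; σ²_D = ((25−9)/6)² = 7.111
te_E = (6 + 4·10 + 14)/6 = 60/6 = 10; σ²_E = ((14−6)/6)² = 1.778

Forward pass:
ES_A = 0; EF_A = 11
ES_B = 0; EF_B = 3
ES_C = 3; EF_C = 3+10 = 13
ES_D = max(EF_A=11, EF_B=3) = 11; EF_D = 11+13 = 24
ES_E = max(EF_C=13, EF_D=24) = 24; EF_E = 24+10 = 34
Expected project duration μ = 34 weeks. Critical path: A → D → E.

Variance along critical path = 1.778 + 7.111 + 1.778 = 10.667; σ = 3.266 weeks.
D = μ + z·σ = 34 + 1.036·3.266 = 37.4 weeks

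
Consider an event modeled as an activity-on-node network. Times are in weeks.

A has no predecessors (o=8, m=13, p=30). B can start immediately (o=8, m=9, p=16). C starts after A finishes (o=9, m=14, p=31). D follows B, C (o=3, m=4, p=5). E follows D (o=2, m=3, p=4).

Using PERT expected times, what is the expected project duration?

38 weeks

te_A = (8 + 4·13 + 30)/6 = 90/6 = 15
te_B = (8 + 4·9 + 16)/6 = 60/6 = 10
te_C = (9 + 4·14 + 31)/6 = 96/6 = 16
te_D = (3 + 4·4 + 5)/6 = 24/6 = 4
te_E = (2 + 4·3 + 4)/6 = 18/6 = 3

Forward pass:
ES_A = 0; EF_A = 15
ES_B = 0; EF_B = 10
ES_C = 15; EF_C = 15+16 = 31
ES_D = max(EF_B=10, EF_C=31) = 31; EF_D = 31+4 = 35
ES_E = 35; EF_E = 35+3 = 38
Expected project duration μ = 38 weeks. Critical path: A → C → D → E.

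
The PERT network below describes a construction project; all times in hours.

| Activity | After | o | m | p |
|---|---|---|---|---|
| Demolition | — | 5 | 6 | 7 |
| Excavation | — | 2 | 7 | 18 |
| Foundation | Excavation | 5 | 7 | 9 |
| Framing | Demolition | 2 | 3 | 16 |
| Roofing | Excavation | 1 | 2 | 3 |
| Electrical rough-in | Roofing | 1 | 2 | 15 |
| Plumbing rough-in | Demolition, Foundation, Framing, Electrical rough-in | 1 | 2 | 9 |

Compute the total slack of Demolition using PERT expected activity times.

te_Demolition = (5 + 4·6 + 7)/6 = 36/6 = 6
te_Excavation = (2 + 4·7 + 18)/6 = 48/6 = 8
te_Foundation = (5 + 4·7 + 9)/6 = 42/6 = 7
te_Framing = (2 + 4·3 + 16)/6 = 30/6 = 5
te_Roofing = (1 + 4·2 + 3)/6 = 12/6 = 2
te_Electrical rough-in = (1 + 4·2 + 15)/6 = 24/6 = 4
te_Plumbing rough-in = (1 + 4·2 + 9)/6 = 18/6 = 3

Forward pass:
ES_Demolition = 0; EF_Demolition = 6
ES_Excavation = 0; EF_Excavation = 8
ES_Foundation = 8; EF_Foundation = 8+7 = 15
ES_Framing = 6; EF_Framing = 6+5 = 11
ES_Roofing = 8; EF_Roofing = 8+2 = 10
ES_Electrical rough-in = 10; EF_Electrical rough-in = 10+4 = 14
ES_Plumbing rough-in = max(EF_Demolition=6, EF_Foundation=15, EF_Framing=11, EF_Electrical rough-in=14) = 15; EF_Plumbing rough-in = 15+3 = 18
Expected project duration μ = 18 hours. Critical path: Excavation → Foundation → Plumbing rough-in.

Backward pass:
LF_Plumbing rough-in = 18; LS_Plumbing rough-in = 18−3 = 15
LF_Electrical rough-in = LS_Plumbing rough-in = 15; LS_Electrical rough-in = 15−4 = 11
LF_Roofing = LS_Electrical rough-in = 11; LS_Roofing = 11−2 = 9
LF_Framing = LS_Plumbing rough-in = 15; LS_Framing = 15−5 = 10
LF_Foundation = LS_Plumbing rough-in = 15; LS_Foundation = 15−7 = 8
LF_Excavation = min(LS_Foundation=8, LS_Roofing=9) = 8; LS_Excavation = 8−8 = 0
LF_Demolition = min(LS_Framing=10, LS_Plumbing rough-in=15) = 10; LS_Demolition = 10−6 = 4
Slack_Demolition = LS_Demolition − ES_Demolition = 4 − 0 = 4

4 hours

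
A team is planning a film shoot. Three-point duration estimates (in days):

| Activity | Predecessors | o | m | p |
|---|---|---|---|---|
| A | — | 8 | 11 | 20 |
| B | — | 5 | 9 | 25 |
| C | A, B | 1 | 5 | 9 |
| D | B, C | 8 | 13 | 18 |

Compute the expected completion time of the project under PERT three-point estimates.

te_A = (8 + 4·11 + 20)/6 = 72/6 = 12
te_B = (5 + 4·9 + 25)/6 = 66/6 = 11
te_C = (1 + 4·5 + 9)/6 = 30/6 = 5
te_D = (8 + 4·13 + 18)/6 = 78/6 = 13

Forward pass:
ES_A = 0; EF_A = 12
ES_B = 0; EF_B = 11
ES_C = max(EF_A=12, EF_B=11) = 12; EF_C = 12+5 = 17
ES_D = max(EF_B=11, EF_C=17) = 17; EF_D = 17+13 = 30
Expected project duration μ = 30 days. Critical path: A → C → D.

30 days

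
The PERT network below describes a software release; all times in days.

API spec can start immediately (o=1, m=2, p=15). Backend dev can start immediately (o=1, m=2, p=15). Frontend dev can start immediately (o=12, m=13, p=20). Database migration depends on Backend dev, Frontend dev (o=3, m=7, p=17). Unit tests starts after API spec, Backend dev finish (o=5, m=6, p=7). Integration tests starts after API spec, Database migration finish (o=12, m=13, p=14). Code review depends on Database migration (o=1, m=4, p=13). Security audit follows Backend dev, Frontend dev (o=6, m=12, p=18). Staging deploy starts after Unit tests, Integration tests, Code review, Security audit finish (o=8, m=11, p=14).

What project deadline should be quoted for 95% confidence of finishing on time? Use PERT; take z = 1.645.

te_API spec = (1 + 4·2 + 15)/6 = 24/6 = 4; σ²_API spec = ((15−1)/6)² = 5.444
te_Backend dev = (1 + 4·2 + 15)/6 = 24/6 = 4; σ²_Backend dev = ((15−1)/6)² = 5.444
te_Frontend dev = (12 + 4·13 + 20)/6 = 84/6 = 14; σ²_Frontend dev = ((20−12)/6)² = 1.778
te_Database migration = (3 + 4·7 + 17)/6 = 48/6 = 8; σ²_Database migration = ((17−3)/6)² = 5.444
te_Unit tests = (5 + 4·6 + 7)/6 = 36/6 = 6; σ²_Unit tests = ((7−5)/6)² = 0.111
te_Integration tests = (12 + 4·13 + 14)/6 = 78/6 = 13; σ²_Integration tests = ((14−12)/6)² = 0.111
te_Code review = (1 + 4·4 + 13)/6 = 30/6 = 5; σ²_Code review = ((13−1)/6)² = 4.000
te_Security audit = (6 + 4·12 + 18)/6 = 72/6 = 12; σ²_Security audit = ((18−6)/6)² = 4.000
te_Staging deploy = (8 + 4·11 + 14)/6 = 66/6 = 11; σ²_Staging deploy = ((14−8)/6)² = 1.000

Forward pass:
ES_API spec = 0; EF_API spec = 4
ES_Backend dev = 0; EF_Backend dev = 4
ES_Frontend dev = 0; EF_Frontend dev = 14
ES_Database migration = max(EF_Backend dev=4, EF_Frontend dev=14) = 14; EF_Database migration = 14+8 = 22
ES_Unit tests = max(EF_API spec=4, EF_Backend dev=4) = 4; EF_Unit tests = 4+6 = 10
ES_Integration tests = max(EF_API spec=4, EF_Database migration=22) = 22; EF_Integration tests = 22+13 = 35
ES_Code review = 22; EF_Code review = 22+5 = 27
ES_Security audit = max(EF_Backend dev=4, EF_Frontend dev=14) = 14; EF_Security audit = 14+12 = 26
ES_Staging deploy = max(EF_Unit tests=10, EF_Integration tests=35, EF_Code review=27, EF_Security audit=26) = 35; EF_Staging deploy = 35+11 = 46
Expected project duration μ = 46 days. Critical path: Frontend dev → Database migration → Integration tests → Staging deploy.

Variance along critical path = 1.778 + 5.444 + 0.111 + 1.000 = 8.333; σ = 2.887 days.
D = μ + z·σ = 46 + 1.645·2.887 = 50.7 days

50.7 days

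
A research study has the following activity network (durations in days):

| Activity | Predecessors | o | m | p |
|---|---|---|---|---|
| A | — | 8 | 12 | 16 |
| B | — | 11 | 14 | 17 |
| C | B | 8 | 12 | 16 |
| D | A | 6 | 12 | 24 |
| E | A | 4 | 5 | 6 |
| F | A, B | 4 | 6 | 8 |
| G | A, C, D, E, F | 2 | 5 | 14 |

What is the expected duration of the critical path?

te_A = (8 + 4·12 + 16)/6 = 72/6 = 12
te_B = (11 + 4·14 + 17)/6 = 84/6 = 14
te_C = (8 + 4·12 + 16)/6 = 72/6 = 12
te_D = (6 + 4·12 + 24)/6 = 78/6 = 13
te_E = (4 + 4·5 + 6)/6 = 30/6 = 5
te_F = (4 + 4·6 + 8)/6 = 36/6 = 6
te_G = (2 + 4·5 + 14)/6 = 36/6 = 6

Forward pass:
ES_A = 0; EF_A = 12
ES_B = 0; EF_B = 14
ES_C = 14; EF_C = 14+12 = 26
ES_D = 12; EF_D = 12+13 = 25
ES_E = 12; EF_E = 12+5 = 17
ES_F = max(EF_A=12, EF_B=14) = 14; EF_F = 14+6 = 20
ES_G = max(EF_A=12, EF_C=26, EF_D=25, EF_E=17, EF_F=20) = 26; EF_G = 26+6 = 32
Expected project duration μ = 32 days. Critical path: B → C → G.

32 days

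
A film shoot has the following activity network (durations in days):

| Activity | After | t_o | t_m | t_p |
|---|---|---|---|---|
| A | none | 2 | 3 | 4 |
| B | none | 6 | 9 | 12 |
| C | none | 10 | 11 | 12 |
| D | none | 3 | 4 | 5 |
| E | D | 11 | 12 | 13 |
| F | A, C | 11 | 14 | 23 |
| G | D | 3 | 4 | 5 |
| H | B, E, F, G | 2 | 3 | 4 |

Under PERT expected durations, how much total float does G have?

te_A = (2 + 4·3 + 4)/6 = 18/6 = 3
te_B = (6 + 4·9 + 12)/6 = 54/6 = 9
te_C = (10 + 4·11 + 12)/6 = 66/6 = 11
te_D = (3 + 4·4 + 5)/6 = 24/6 = 4
te_E = (11 + 4·12 + 13)/6 = 72/6 = 12
te_F = (11 + 4·14 + 23)/6 = 90/6 = 15
te_G = (3 + 4·4 + 5)/6 = 24/6 = 4
te_H = (2 + 4·3 + 4)/6 = 18/6 = 3

Forward pass:
ES_A = 0; EF_A = 3
ES_B = 0; EF_B = 9
ES_C = 0; EF_C = 11
ES_D = 0; EF_D = 4
ES_E = 4; EF_E = 4+12 = 16
ES_F = max(EF_A=3, EF_C=11) = 11; EF_F = 11+15 = 26
ES_G = 4; EF_G = 4+4 = 8
ES_H = max(EF_B=9, EF_E=16, EF_F=26, EF_G=8) = 26; EF_H = 26+3 = 29
Expected project duration μ = 29 days. Critical path: C → F → H.

Backward pass:
LF_H = 29; LS_H = 29−3 = 26
LF_G = LS_H = 26; LS_G = 26−4 = 22
LF_F = LS_H = 26; LS_F = 26−15 = 11
LF_E = LS_H = 26; LS_E = 26−12 = 14
LF_D = min(LS_E=14, LS_G=22) = 14; LS_D = 14−4 = 10
LF_C = LS_F = 11; LS_C = 11−11 = 0
LF_B = LS_H = 26; LS_B = 26−9 = 17
LF_A = LS_F = 11; LS_A = 11−3 = 8
Slack_G = LS_G − ES_G = 22 − 4 = 18

18 days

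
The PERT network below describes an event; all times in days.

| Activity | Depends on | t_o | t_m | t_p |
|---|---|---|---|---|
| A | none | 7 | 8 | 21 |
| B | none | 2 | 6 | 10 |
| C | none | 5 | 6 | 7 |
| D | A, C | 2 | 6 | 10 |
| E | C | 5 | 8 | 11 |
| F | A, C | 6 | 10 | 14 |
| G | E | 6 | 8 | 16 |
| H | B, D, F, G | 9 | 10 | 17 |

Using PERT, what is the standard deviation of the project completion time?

te_A = (7 + 4·8 + 21)/6 = 60/6 = 10; σ²_A = ((21−7)/6)² = 5.444
te_B = (2 + 4·6 + 10)/6 = 36/6 = 6; σ²_B = ((10−2)/6)² = 1.778
te_C = (5 + 4·6 + 7)/6 = 36/6 = 6; σ²_C = ((7−5)/6)² = 0.111
te_D = (2 + 4·6 + 10)/6 = 36/6 = 6; σ²_D = ((10−2)/6)² = 1.778
te_E = (5 + 4·8 + 11)/6 = 48/6 = 8; σ²_E = ((11−5)/6)² = 1.000
te_F = (6 + 4·10 + 14)/6 = 60/6 = 10; σ²_F = ((14−6)/6)² = 1.778
te_G = (6 + 4·8 + 16)/6 = 54/6 = 9; σ²_G = ((16−6)/6)² = 2.778
te_H = (9 + 4·10 + 17)/6 = 66/6 = 11; σ²_H = ((17−9)/6)² = 1.778

Forward pass:
ES_A = 0; EF_A = 10
ES_B = 0; EF_B = 6
ES_C = 0; EF_C = 6
ES_D = max(EF_A=10, EF_C=6) = 10; EF_D = 10+6 = 16
ES_E = 6; EF_E = 6+8 = 14
ES_F = max(EF_A=10, EF_C=6) = 10; EF_F = 10+10 = 20
ES_G = 14; EF_G = 14+9 = 23
ES_H = max(EF_B=6, EF_D=16, EF_F=20, EF_G=23) = 23; EF_H = 23+11 = 34
Expected project duration μ = 34 days. Critical path: C → E → G → H.

Variance along critical path = 0.111 + 1.000 + 2.778 + 1.778 = 5.667
σ = √5.667 = 2.380 days

2.38 days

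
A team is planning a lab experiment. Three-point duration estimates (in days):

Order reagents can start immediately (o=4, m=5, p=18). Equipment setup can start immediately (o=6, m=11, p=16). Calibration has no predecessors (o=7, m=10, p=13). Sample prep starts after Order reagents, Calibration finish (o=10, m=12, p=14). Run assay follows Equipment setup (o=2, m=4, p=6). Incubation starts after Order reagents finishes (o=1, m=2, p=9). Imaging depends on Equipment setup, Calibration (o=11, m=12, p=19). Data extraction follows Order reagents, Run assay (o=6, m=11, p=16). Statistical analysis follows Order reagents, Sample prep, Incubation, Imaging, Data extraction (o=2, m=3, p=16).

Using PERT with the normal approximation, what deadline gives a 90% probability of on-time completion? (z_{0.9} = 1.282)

te_Order reagents = (4 + 4·5 + 18)/6 = 42/6 = 7; σ²_Order reagents = ((18−4)/6)² = 5.444
te_Equipment setup = (6 + 4·11 + 16)/6 = 66/6 = 11; σ²_Equipment setup = ((16−6)/6)² = 2.778
te_Calibration = (7 + 4·10 + 13)/6 = 60/6 = 10; σ²_Calibration = ((13−7)/6)² = 1.000
te_Sample prep = (10 + 4·12 + 14)/6 = 72/6 = 12; σ²_Sample prep = ((14−10)/6)² = 0.444
te_Run assay = (2 + 4·4 + 6)/6 = 24/6 = 4; σ²_Run assay = ((6−2)/6)² = 0.444
te_Incubation = (1 + 4·2 + 9)/6 = 18/6 = 3; σ²_Incubation = ((9−1)/6)² = 1.778
te_Imaging = (11 + 4·12 + 19)/6 = 78/6 = 13; σ²_Imaging = ((19−11)/6)² = 1.778
te_Data extraction = (6 + 4·11 + 16)/6 = 66/6 = 11; σ²_Data extraction = ((16−6)/6)² = 2.778
te_Statistical analysis = (2 + 4·3 + 16)/6 = 30/6 = 5; σ²_Statistical analysis = ((16−2)/6)² = 5.444

Forward pass:
ES_Order reagents = 0; EF_Order reagents = 7
ES_Equipment setup = 0; EF_Equipment setup = 11
ES_Calibration = 0; EF_Calibration = 10
ES_Sample prep = max(EF_Order reagents=7, EF_Calibration=10) = 10; EF_Sample prep = 10+12 = 22
ES_Run assay = 11; EF_Run assay = 11+4 = 15
ES_Incubation = 7; EF_Incubation = 7+3 = 10
ES_Imaging = max(EF_Equipment setup=11, EF_Calibration=10) = 11; EF_Imaging = 11+13 = 24
ES_Data extraction = max(EF_Order reagents=7, EF_Run assay=15) = 15; EF_Data extraction = 15+11 = 26
ES_Statistical analysis = max(EF_Order reagents=7, EF_Sample prep=22, EF_Incubation=10, EF_Imaging=24, EF_Data extraction=26) = 26; EF_Statistical analysis = 26+5 = 31
Expected project duration μ = 31 days. Critical path: Equipment setup → Run assay → Data extraction → Statistical analysis.

Variance along critical path = 2.778 + 0.444 + 2.778 + 5.444 = 11.444; σ = 3.383 days.
D = μ + z·σ = 31 + 1.282·3.383 = 35.3 days

35.3 days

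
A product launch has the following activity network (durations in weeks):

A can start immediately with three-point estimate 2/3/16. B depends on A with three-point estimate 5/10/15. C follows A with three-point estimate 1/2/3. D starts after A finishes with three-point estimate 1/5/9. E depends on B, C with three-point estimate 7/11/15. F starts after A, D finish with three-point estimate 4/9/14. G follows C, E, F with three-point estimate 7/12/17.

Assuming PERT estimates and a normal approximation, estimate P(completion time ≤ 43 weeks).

te_A = (2 + 4·3 + 16)/6 = 30/6 = 5; σ²_A = ((16−2)/6)² = 5.444
te_B = (5 + 4·10 + 15)/6 = 60/6 = 10; σ²_B = ((15−5)/6)² = 2.778
te_C = (1 + 4·2 + 3)/6 = 12/6 = 2; σ²_C = ((3−1)/6)² = 0.111
te_D = (1 + 4·5 + 9)/6 = 30/6 = 5; σ²_D = ((9−1)/6)² = 1.778
te_E = (7 + 4·11 + 15)/6 = 66/6 = 11; σ²_E = ((15−7)/6)² = 1.778
te_F = (4 + 4·9 + 14)/6 = 54/6 = 9; σ²_F = ((14−4)/6)² = 2.778
te_G = (7 + 4·12 + 17)/6 = 72/6 = 12; σ²_G = ((17−7)/6)² = 2.778

Forward pass:
ES_A = 0; EF_A = 5
ES_B = 5; EF_B = 5+10 = 15
ES_C = 5; EF_C = 5+2 = 7
ES_D = 5; EF_D = 5+5 = 10
ES_E = max(EF_B=15, EF_C=7) = 15; EF_E = 15+11 = 26
ES_F = max(EF_A=5, EF_D=10) = 10; EF_F = 10+9 = 19
ES_G = max(EF_C=7, EF_E=26, EF_F=19) = 26; EF_G = 26+12 = 38
Expected project duration μ = 38 weeks. Critical path: A → B → E → G.

Variance along critical path = 5.444 + 2.778 + 1.778 + 2.778 = 12.778; σ = √12.778 = 3.575 weeks.
Z = (43 − 38) / 3.575 = 1.399
P(T ≤ 43) = Φ(1.399) ≈ 0.919

0.919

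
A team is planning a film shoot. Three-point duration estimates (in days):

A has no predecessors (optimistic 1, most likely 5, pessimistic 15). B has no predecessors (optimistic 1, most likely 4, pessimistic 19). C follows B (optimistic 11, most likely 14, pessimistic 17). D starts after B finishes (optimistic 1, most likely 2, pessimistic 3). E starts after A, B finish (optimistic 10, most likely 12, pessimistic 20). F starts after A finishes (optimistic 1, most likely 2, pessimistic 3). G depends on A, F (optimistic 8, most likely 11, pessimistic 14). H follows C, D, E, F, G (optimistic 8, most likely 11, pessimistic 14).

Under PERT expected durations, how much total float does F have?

te_A = (1 + 4·5 + 15)/6 = 36/6 = 6
te_B = (1 + 4·4 + 19)/6 = 36/6 = 6
te_C = (11 + 4·14 + 17)/6 = 84/6 = 14
te_D = (1 + 4·2 + 3)/6 = 12/6 = 2
te_E = (10 + 4·12 + 20)/6 = 78/6 = 13
te_F = (1 + 4·2 + 3)/6 = 12/6 = 2
te_G = (8 + 4·11 + 14)/6 = 66/6 = 11
te_H = (8 + 4·11 + 14)/6 = 66/6 = 11

Forward pass:
ES_A = 0; EF_A = 6
ES_B = 0; EF_B = 6
ES_C = 6; EF_C = 6+14 = 20
ES_D = 6; EF_D = 6+2 = 8
ES_E = max(EF_A=6, EF_B=6) = 6; EF_E = 6+13 = 19
ES_F = 6; EF_F = 6+2 = 8
ES_G = max(EF_A=6, EF_F=8) = 8; EF_G = 8+11 = 19
ES_H = max(EF_C=20, EF_D=8, EF_E=19, EF_F=8, EF_G=19) = 20; EF_H = 20+11 = 31
Expected project duration μ = 31 days. Critical path: B → C → H.

Backward pass:
LF_H = 31; LS_H = 31−11 = 20
LF_G = LS_H = 20; LS_G = 20−11 = 9
LF_F = min(LS_G=9, LS_H=20) = 9; LS_F = 9−2 = 7
LF_E = LS_H = 20; LS_E = 20−13 = 7
LF_D = LS_H = 20; LS_D = 20−2 = 18
LF_C = LS_H = 20; LS_C = 20−14 = 6
LF_B = min(LS_C=6, LS_D=18, LS_E=7) = 6; LS_B = 6−6 = 0
LF_A = min(LS_E=7, LS_F=7, LS_G=9) = 7; LS_A = 7−6 = 1
Slack_F = LS_F − ES_F = 7 − 6 = 1

1 days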